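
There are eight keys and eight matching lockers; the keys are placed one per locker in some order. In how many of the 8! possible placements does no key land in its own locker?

By inclusion-exclusion, !8 = Σ (-1)^k · 8!/k! for k=0..8
= 8! - 8!/1! + 8!/2! - 8!/3! + 8!/4! - 8!/5! + 8!/6! - 8!/7! + 8!/8!
= 40320 - 40320 + 20160 - 6720 + 1680 - 336 + 56 - 8 + 1
= 14833

14833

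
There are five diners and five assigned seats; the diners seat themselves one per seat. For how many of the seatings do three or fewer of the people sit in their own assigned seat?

119

Sum C(5,i)·!(5-i) for i = 0..3:
  i=0: C(5,0)·!5 = 1·44 = 44
  i=1: C(5,1)·!4 = 5·9 = 45
  i=2: C(5,2)·!3 = 10·2 = 20
  i=3: C(5,3)·!2 = 10·1 = 10
Total = 119.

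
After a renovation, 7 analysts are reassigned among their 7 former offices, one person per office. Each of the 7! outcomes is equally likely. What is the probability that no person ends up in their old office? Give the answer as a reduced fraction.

Favorable outcomes: !7 = 1854.
Total outcomes: 7! = 5040.
Probability = 1854/5040 = 103/280.

103/280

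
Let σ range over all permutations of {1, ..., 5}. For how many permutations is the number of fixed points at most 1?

89

# with exactly i fixed is C(5,i)·!(5-i); sum over i=0..1:
  i=0: C(5,0)·!5 = 1·44 = 44
  i=1: C(5,1)·!4 = 5·9 = 45
Total = 89.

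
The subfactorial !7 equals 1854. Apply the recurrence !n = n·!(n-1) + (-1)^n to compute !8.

14833

!8 = 8·1854 + 1 = 14833.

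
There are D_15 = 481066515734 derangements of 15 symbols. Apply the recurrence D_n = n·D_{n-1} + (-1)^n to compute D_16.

D_16 = 16·481066515734 + 1 = 7697064251745.

7697064251745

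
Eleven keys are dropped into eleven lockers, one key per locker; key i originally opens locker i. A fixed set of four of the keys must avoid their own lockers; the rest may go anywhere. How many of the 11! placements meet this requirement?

27422640

Inclusion-exclusion on the 4 forbidden self-matches:
Σ_{j=0}^{4} (-1)^j C(4,j)(11-j)!
= C(4,0)·11! - C(4,1)·10! + C(4,2)·9! - C(4,3)·8! + C(4,4)·7!
= 39916800 - 14515200 + 2177280 - 161280 + 5040
= 27422640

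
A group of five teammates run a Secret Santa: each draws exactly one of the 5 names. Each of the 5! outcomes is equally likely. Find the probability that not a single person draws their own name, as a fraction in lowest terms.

11/30

Favorable outcomes: !5 = 44.
Total outcomes: 5! = 120.
Probability = 44/120 = 11/30.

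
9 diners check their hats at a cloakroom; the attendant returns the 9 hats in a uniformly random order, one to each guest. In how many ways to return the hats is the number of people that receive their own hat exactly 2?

66744

Choose which 2 of the 9 are fixed: C(9,2) = 36.
The remaining 7 must be deranged: !7 = 1854.
Total: 36 × 1854 = 66744.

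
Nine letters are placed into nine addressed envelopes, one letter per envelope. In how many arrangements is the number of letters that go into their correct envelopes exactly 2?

66744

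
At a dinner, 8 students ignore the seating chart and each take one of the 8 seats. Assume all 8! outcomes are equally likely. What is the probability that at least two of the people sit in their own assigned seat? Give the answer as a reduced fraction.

2131/8064

Favorable outcomes: Σ_{i≥2} C(8,i)·!(8-i) = 28·265 + 56·44 + 70·9 + 56·2 + 28·1 + 8·0 + 1·1 = 10655.
Total outcomes: 8! = 40320.
Probability = 10655/40320 = 2131/8064.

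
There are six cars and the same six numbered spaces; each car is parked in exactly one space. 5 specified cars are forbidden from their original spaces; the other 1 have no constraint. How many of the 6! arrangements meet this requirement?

Let A_j be the event that the j-th constrained one is fixed. By inclusion-exclusion over the 5 events:
Σ_{j=0}^{5} (-1)^j C(5,j)(6-j)!
= C(5,0)·6! - C(5,1)·5! + C(5,2)·4! - C(5,3)·3! + C(5,4)·2! - C(5,5)·1!
= 720 - 600 + 240 - 60 + 10 - 1
= 309

309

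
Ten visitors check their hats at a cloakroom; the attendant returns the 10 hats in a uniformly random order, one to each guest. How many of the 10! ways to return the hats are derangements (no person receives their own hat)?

1334961

By inclusion-exclusion, !10 = Σ (-1)^k · 10!/k! for k=0..10
= 10! - 10!/1! + 10!/2! - 10!/3! + 10!/4! - 10!/5! + 10!/6! - 10!/7! + 10!/8! - 10!/9! + 10!/10!
= 3628800 - 3628800 + 1814400 - 604800 + 151200 - 30240 + 5040 - 720 + 90 - 10 + 1
= 1334961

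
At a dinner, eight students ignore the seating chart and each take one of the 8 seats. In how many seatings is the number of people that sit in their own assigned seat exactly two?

7420

Choose which 2 of the 8 are fixed: C(8,2) = 28.
The other 6 form a derangement: !6 = 265.
Total: 28 × 265 = 7420.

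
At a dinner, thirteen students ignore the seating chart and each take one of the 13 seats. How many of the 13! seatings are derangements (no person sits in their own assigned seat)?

2290792932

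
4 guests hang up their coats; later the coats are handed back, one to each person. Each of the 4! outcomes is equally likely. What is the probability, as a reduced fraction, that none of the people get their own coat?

Favorable outcomes: !4 = 9.
Total outcomes: 4! = 24.
Probability = 9/24 = 3/8.

3/8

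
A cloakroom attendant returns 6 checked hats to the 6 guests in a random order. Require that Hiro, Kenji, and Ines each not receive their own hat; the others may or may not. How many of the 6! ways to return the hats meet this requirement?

426

Inclusion-exclusion on the 3 forbidden self-matches:
Σ_{j=0}^{3} (-1)^j C(3,j)(6-j)!
= C(3,0)·6! - C(3,1)·5! + C(3,2)·4! - C(3,3)·3!
= 720 - 360 + 72 - 6
= 426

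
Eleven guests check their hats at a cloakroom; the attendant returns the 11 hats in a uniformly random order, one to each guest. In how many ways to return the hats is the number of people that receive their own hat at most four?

39770686

Sum C(11,i)·!(11-i) for i = 0..4:
  i=0: C(11,0)·!11 = 1·14684570 = 14684570
  i=1: C(11,1)·!10 = 11·1334961 = 14684571
  i=2: C(11,2)·!9 = 55·133496 = 7342280
  i=3: C(11,3)·!8 = 165·14833 = 2447445
  i=4: C(11,4)·!7 = 330·1854 = 611820
Total = 39770686.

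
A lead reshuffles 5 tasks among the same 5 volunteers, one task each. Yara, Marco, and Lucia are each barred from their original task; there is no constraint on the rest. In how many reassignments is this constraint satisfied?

Let A_j be the event that the j-th constrained one is fixed. By inclusion-exclusion over the 3 events:
Σ_{j=0}^{3} (-1)^j C(3,j)(5-j)!
= C(3,0)·5! - C(3,1)·4! + C(3,2)·3! - C(3,3)·2!
= 120 - 72 + 18 - 2
= 64

64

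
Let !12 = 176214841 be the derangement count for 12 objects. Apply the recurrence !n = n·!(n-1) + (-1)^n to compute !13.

!13 = 13·176214841 - 1 = 2290792932.

2290792932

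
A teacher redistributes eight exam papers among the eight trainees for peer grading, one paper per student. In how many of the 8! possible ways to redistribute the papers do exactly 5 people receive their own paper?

Choose which 5 of the 8 are fixed: C(8,5) = 56.
The remaining 3 must be deranged: !3 = 2.
Total: 56 × 2 = 112.

112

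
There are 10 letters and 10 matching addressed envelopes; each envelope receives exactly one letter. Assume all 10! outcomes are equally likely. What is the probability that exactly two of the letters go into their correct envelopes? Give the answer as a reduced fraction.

2119/11520

Favorable outcomes: C(10,2)·!8 = 45·14833 = 667485.
Total outcomes: 10! = 3628800.
Probability = 667485/3628800 = 2119/11520.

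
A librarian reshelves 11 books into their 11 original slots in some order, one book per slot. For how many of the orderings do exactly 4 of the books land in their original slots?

611820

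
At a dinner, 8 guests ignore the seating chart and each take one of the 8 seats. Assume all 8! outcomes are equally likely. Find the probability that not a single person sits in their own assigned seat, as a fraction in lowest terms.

Favorable outcomes: !8 = 14833.
Total outcomes: 8! = 40320.
Probability = 14833/40320 = 2119/5760.

2119/5760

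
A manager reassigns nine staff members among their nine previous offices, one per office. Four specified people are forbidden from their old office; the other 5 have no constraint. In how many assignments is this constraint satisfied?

229080

Let A_j be the event that the j-th constrained one is fixed. By inclusion-exclusion over the 4 events:
Σ_{j=0}^{4} (-1)^j C(4,j)(9-j)!
= C(4,0)·9! - C(4,1)·8! + C(4,2)·7! - C(4,3)·6! + C(4,4)·5!
= 362880 - 161280 + 30240 - 2880 + 120
= 229080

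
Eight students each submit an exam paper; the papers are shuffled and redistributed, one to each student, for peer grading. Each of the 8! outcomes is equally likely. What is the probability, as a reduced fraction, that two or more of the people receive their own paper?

Favorable outcomes: Σ_{i≥2} C(8,i)·!(8-i) = 28·265 + 56·44 + 70·9 + 56·2 + 28·1 + 8·0 + 1·1 = 10655.
Total outcomes: 8! = 40320.
Probability = 10655/40320 = 2131/8064.

2131/8064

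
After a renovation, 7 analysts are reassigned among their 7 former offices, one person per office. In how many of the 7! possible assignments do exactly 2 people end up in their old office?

924

Choose which 2 of the 7 are fixed: C(7,2) = 21.
The other 5 form a derangement: !5 = 44.
Total: 21 × 44 = 924.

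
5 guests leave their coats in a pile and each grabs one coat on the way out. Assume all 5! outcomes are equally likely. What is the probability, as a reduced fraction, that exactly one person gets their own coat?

Favorable outcomes: C(5,1)·!4 = 5·9 = 45.
Total outcomes: 5! = 120.
Probability = 45/120 = 3/8.

3/8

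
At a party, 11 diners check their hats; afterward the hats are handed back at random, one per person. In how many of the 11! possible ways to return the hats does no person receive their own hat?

14684570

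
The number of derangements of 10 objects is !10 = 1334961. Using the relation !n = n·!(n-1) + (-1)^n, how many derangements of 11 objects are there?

!11 = 11·1334961 - 1 = 14684570.

14684570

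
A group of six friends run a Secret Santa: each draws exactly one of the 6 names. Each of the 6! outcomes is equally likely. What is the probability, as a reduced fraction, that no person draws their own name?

53/144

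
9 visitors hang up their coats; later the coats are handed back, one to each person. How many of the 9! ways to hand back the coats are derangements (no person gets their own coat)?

The number of derangements of 9 is !9 = Σ_{k=0}^{9} (-1)^k·9!/k!
= 9! - 9!/1! + 9!/2! - 9!/3! + 9!/4! - 9!/5! + 9!/6! - 9!/7! + 9!/8! - 9!/9!
= 362880 - 362880 + 181440 - 60480 + 15120 - 3024 + 504 - 72 + 9 - 1
= 133496

133496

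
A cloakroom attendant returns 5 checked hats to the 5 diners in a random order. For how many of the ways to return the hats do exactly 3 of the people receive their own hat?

10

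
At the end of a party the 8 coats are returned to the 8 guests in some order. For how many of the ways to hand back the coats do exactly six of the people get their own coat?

Pick the 6 fixed positions: C(8,6) = 28 ways.
The other 2 form a derangement: !2 = 1.
Total: 28 × 1 = 28.

28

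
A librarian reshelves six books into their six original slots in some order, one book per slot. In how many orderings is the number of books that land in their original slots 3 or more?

56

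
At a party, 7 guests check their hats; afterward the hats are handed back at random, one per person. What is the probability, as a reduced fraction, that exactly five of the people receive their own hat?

1/240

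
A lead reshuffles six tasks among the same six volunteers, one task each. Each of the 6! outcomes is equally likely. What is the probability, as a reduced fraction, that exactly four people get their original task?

1/48

Favorable outcomes: C(6,4)·!2 = 15·1 = 15.
Total outcomes: 6! = 720.
Probability = 15/720 = 1/48.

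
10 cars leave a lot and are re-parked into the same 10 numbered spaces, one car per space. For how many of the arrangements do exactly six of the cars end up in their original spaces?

1890

Pick the 6 fixed positions: C(10,6) = 210 ways.
The other 4 form a derangement: !4 = 9.
Total: 210 × 9 = 1890.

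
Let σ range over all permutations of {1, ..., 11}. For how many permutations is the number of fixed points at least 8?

386

Sum C(11,i)·!(11-i) for i = 8..11:
  i=8: C(11,8)·!3 = 165·2 = 330
  i=9: C(11,9)·!2 = 55·1 = 55
  i=10: C(11,10)·!1 = 11·0 = 0
  i=11: C(11,11)·!0 = 1·1 = 1
Total = 386.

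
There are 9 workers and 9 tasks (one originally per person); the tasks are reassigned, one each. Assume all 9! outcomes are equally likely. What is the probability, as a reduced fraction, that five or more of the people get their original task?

Favorable outcomes: Σ_{i≥5} C(9,i)·!(9-i) = 126·9 + 84·2 + 36·1 + 9·0 + 1·1 = 1339.
Total outcomes: 9! = 362880.
Probability = 1339/362880 = 1339/362880.

1339/362880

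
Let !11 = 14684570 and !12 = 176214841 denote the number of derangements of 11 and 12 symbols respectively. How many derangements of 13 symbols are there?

2290792932

!13 = (13-1)·(!12 + !11) = 12·(176214841 + 14684570) = 12·190899411 = 2290792932.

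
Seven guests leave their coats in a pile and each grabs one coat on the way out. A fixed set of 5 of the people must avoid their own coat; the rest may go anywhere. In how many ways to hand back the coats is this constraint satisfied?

2428

Inclusion-exclusion on the 5 forbidden self-matches:
Σ_{j=0}^{5} (-1)^j C(5,j)(7-j)!
= C(5,0)·7! - C(5,1)·6! + C(5,2)·5! - C(5,3)·4! + C(5,4)·3! - C(5,5)·2!
= 5040 - 3600 + 1200 - 240 + 30 - 2
= 2428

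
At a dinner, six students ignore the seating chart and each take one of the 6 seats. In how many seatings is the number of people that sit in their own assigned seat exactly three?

40

Pick the 3 fixed positions: C(6,3) = 20 ways.
The remaining 3 must be deranged: !3 = 2.
Total: 20 × 2 = 40.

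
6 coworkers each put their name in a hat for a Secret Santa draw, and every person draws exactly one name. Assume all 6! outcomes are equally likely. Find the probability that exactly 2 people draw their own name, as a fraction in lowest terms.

Favorable outcomes: C(6,2)·!4 = 15·9 = 135.
Total outcomes: 6! = 720.
Probability = 135/720 = 3/16.

3/16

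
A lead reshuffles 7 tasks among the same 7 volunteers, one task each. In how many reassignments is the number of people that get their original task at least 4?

92

# with exactly i fixed is C(7,i)·!(7-i); sum over i=4..7:
  i=4: C(7,4)·!3 = 35·2 = 70
  i=5: C(7,5)·!2 = 21·1 = 21
  i=6: C(7,6)·!1 = 7·0 = 0
  i=7: C(7,7)·!0 = 1·1 = 1
Total = 92.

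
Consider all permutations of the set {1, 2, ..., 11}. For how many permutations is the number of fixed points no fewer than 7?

Sum C(11,i)·!(11-i) for i = 7..11:
  i=7: C(11,7)·!4 = 330·9 = 2970
  i=8: C(11,8)·!3 = 165·2 = 330
  i=9: C(11,9)·!2 = 55·1 = 55
  i=10: C(11,10)·!1 = 11·0 = 0
  i=11: C(11,11)·!0 = 1·1 = 1
Total = 3356.

3356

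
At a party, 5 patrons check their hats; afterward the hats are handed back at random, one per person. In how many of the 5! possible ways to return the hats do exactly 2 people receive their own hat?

Choose which 2 of the 5 are fixed: C(5,2) = 10.
The other 3 form a derangement: !3 = 2.
Total: 10 × 2 = 20.

20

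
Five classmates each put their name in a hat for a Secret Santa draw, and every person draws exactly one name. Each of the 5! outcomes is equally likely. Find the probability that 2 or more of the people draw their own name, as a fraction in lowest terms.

31/120

Favorable outcomes: Σ_{i≥2} C(5,i)·!(5-i) = 10·2 + 10·1 + 5·0 + 1·1 = 31.
Total outcomes: 5! = 120.
Probability = 31/120 = 31/120.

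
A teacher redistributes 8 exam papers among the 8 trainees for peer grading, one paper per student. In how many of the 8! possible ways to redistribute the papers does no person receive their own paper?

14833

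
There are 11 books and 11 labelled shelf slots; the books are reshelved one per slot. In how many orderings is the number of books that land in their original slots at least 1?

25232230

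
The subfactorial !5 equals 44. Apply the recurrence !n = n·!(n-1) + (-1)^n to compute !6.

!6 = 6·44 + 1 = 265.

265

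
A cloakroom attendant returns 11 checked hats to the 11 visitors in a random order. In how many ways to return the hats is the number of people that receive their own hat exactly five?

122430

Pick the 5 fixed positions: C(11,5) = 462 ways.
The remaining 6 must be deranged: !6 = 265.
Total: 462 × 265 = 122430.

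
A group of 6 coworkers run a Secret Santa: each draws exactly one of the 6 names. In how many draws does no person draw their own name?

265

By inclusion-exclusion, !6 = Σ (-1)^k · 6!/k! for k=0..6
= 6! - 6!/1! + 6!/2! - 6!/3! + 6!/4! - 6!/5! + 6!/6!
= 720 - 720 + 360 - 120 + 30 - 6 + 1
= 265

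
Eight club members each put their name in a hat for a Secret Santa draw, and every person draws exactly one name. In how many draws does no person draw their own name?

The subfactorial !8 = [8!/e] (nearest integer).
8! = 40320, and 40320/e ≈ 14832.90, so !8 = 14833.

14833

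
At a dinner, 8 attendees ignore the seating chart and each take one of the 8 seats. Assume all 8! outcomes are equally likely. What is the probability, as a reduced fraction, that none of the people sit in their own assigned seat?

2119/5760

Favorable outcomes: !8 = 14833.
Total outcomes: 8! = 40320.
Probability = 14833/40320 = 2119/5760.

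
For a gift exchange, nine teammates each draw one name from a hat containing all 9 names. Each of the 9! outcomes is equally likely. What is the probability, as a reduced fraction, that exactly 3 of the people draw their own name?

53/864

Favorable outcomes: C(9,3)·!6 = 84·265 = 22260.
Total outcomes: 9! = 362880.
Probability = 22260/362880 = 53/864.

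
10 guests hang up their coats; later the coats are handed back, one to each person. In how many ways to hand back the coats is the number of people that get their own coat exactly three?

Pick the 3 fixed positions: C(10,3) = 120 ways.
The remaining 7 must be deranged: !7 = 1854.
Total: 120 × 1854 = 222480.

222480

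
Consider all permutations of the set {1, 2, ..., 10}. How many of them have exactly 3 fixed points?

222480

Choose which 3 of the 10 are fixed: C(10,3) = 120.
The remaining 7 must be deranged: !7 = 1854.
Total: 120 × 1854 = 222480.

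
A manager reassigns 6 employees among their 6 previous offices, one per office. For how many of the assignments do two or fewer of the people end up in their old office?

664

# with exactly i fixed is C(6,i)·!(6-i); sum over i=0..2:
  i=0: C(6,0)·!6 = 1·265 = 265
  i=1: C(6,1)·!5 = 6·44 = 264
  i=2: C(6,2)·!4 = 15·9 = 135
Total = 664.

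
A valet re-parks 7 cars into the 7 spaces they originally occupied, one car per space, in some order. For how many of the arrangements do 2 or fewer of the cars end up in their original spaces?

4633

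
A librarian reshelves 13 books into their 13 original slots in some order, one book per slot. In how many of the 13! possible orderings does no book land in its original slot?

!13 = 13! · Σ_{k=0}^{13} (-1)^k/k!
= 13! - 13!/1! + 13!/2! - 13!/3! + 13!/4! - 13!/5! + 13!/6! - 13!/7! + 13!/8! - 13!/9! + 13!/10! - 13!/11! + 13!/12! - 13!/13!
= 6227020800 - 6227020800 + 3113510400 - 1037836800 + 259459200 - 51891840 + 8648640 - 1235520 + 154440 - 17160 + 1716 - 156 + 13 - 1
= 2290792932

2290792932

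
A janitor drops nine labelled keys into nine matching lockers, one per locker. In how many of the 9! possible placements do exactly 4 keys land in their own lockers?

Pick the 4 fixed positions: C(9,4) = 126 ways.
The other 5 form a derangement: !5 = 44.
Total: 126 × 44 = 5544.

5544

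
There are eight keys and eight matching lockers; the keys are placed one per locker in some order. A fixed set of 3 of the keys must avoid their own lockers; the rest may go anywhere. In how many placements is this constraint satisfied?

Inclusion-exclusion on the 3 forbidden self-matches:
Σ_{j=0}^{3} (-1)^j C(3,j)(8-j)!
= C(3,0)·8! - C(3,1)·7! + C(3,2)·6! - C(3,3)·5!
= 40320 - 15120 + 2160 - 120
= 27240

27240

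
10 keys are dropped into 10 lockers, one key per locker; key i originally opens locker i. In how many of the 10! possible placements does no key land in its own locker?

!10 is the nearest integer to 10!/e.
10! = 3628800, and 3628800/e ≈ 1334960.92, so !10 = 1334961.

1334961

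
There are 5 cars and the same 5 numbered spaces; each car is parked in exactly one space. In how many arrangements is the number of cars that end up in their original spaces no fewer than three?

11

# with exactly i fixed is C(5,i)·!(5-i); sum over i=3..5:
  i=3: C(5,3)·!2 = 10·1 = 10
  i=4: C(5,4)·!1 = 5·0 = 0
  i=5: C(5,5)·!0 = 1·1 = 1
Total = 11.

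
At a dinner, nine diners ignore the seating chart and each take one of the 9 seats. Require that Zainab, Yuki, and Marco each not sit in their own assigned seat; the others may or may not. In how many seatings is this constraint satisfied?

Inclusion-exclusion on the 3 forbidden self-matches:
Σ_{j=0}^{3} (-1)^j C(3,j)(9-j)!
= C(3,0)·9! - C(3,1)·8! + C(3,2)·7! - C(3,3)·6!
= 362880 - 120960 + 15120 - 720
= 256320

256320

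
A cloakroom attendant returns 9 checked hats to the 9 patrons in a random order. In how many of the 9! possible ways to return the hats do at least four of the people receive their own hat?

# with exactly i fixed is C(9,i)·!(9-i); sum over i=4..9:
  i=4: C(9,4)·!5 = 126·44 = 5544
  i=5: C(9,5)·!4 = 126·9 = 1134
  i=6: C(9,6)·!3 = 84·2 = 168
  i=7: C(9,7)·!2 = 36·1 = 36
  i=8: C(9,8)·!1 = 9·0 = 0
  i=9: C(9,9)·!0 = 1·1 = 1
Total = 6883.

6883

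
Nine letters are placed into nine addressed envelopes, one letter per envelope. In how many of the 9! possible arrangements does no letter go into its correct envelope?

133496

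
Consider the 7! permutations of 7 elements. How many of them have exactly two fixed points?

924

Pick the 2 fixed positions: C(7,2) = 21 ways.
The other 5 form a derangement: !5 = 44.
Total: 21 × 44 = 924.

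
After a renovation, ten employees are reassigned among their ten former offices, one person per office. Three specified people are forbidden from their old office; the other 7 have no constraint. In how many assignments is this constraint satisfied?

2656080

Let A_j be the event that the j-th constrained one is fixed. By inclusion-exclusion over the 3 events:
Σ_{j=0}^{3} (-1)^j C(3,j)(10-j)!
= C(3,0)·10! - C(3,1)·9! + C(3,2)·8! - C(3,3)·7!
= 3628800 - 1088640 + 120960 - 5040
= 2656080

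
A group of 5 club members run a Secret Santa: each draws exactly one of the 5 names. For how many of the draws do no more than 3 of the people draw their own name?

119

Sum C(5,i)·!(5-i) for i = 0..3:
  i=0: C(5,0)·!5 = 1·44 = 44
  i=1: C(5,1)·!4 = 5·9 = 45
  i=2: C(5,2)·!3 = 10·2 = 20
  i=3: C(5,3)·!2 = 10·1 = 10
Total = 119.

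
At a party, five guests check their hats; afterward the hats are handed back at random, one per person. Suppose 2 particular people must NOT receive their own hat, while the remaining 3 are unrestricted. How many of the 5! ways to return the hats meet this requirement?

78

Inclusion-exclusion on the 2 forbidden self-matches:
Σ_{j=0}^{2} (-1)^j C(2,j)(5-j)!
= C(2,0)·5! - C(2,1)·4! + C(2,2)·3!
= 120 - 48 + 6
= 78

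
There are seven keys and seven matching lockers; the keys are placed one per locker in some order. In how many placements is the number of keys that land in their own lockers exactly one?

1855

Choose which one of the 7 is fixed: C(7,1) = 7.
The other 6 form a derangement: !6 = 265.
Total: 7 × 265 = 1855.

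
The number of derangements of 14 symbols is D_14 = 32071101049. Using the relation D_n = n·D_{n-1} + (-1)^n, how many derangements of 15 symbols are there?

D_15 = 15·32071101049 - 1 = 481066515734.

481066515734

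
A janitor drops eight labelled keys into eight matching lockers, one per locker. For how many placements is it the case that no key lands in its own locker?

!8 = 8! · Σ_{k=0}^{8} (-1)^k/k!
= 8! - 8!/1! + 8!/2! - 8!/3! + 8!/4! - 8!/5! + 8!/6! - 8!/7! + 8!/8!
= 40320 - 40320 + 20160 - 6720 + 1680 - 336 + 56 - 8 + 1
= 14833

14833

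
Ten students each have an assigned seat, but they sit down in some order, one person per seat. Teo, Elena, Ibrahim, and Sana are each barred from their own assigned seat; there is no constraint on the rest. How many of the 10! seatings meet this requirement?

Let A_j be the event that the j-th constrained one is fixed. By inclusion-exclusion over the 4 events:
Σ_{j=0}^{4} (-1)^j C(4,j)(10-j)!
= C(4,0)·10! - C(4,1)·9! + C(4,2)·8! - C(4,3)·7! + C(4,4)·6!
= 3628800 - 1451520 + 241920 - 20160 + 720
= 2399760

2399760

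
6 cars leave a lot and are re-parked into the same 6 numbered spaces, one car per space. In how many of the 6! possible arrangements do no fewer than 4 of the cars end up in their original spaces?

Sum C(6,i)·!(6-i) for i = 4..6:
  i=4: C(6,4)·!2 = 15·1 = 15
  i=5: C(6,5)·!1 = 6·0 = 0
  i=6: C(6,6)·!0 = 1·1 = 1
Total = 16.

16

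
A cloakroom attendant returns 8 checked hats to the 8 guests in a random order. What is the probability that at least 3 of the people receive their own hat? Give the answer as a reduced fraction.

Favorable outcomes: Σ_{i≥3} C(8,i)·!(8-i) = 56·44 + 70·9 + 56·2 + 28·1 + 8·0 + 1·1 = 3235.
Total outcomes: 8! = 40320.
Probability = 3235/40320 = 647/8064.

647/8064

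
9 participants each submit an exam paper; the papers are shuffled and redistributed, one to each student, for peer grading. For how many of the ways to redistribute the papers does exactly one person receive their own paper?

Pick the single fixed position: C(9,1) = 9 ways.
The other 8 form a derangement: !8 = 14833.
Total: 9 × 14833 = 133497.

133497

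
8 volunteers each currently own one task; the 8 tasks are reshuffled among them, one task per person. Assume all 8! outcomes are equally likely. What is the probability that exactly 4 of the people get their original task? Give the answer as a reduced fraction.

1/64

Favorable outcomes: C(8,4)·!4 = 70·9 = 630.
Total outcomes: 8! = 40320.
Probability = 630/40320 = 1/64.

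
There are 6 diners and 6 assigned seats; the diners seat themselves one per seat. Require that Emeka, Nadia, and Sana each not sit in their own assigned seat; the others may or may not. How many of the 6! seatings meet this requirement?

426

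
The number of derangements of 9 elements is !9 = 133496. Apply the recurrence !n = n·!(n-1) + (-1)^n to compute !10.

1334961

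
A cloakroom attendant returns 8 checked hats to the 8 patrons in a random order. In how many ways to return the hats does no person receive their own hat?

!8 = 8! · Σ_{k=0}^{8} (-1)^k/k!
= 8! - 8!/1! + 8!/2! - 8!/3! + 8!/4! - 8!/5! + 8!/6! - 8!/7! + 8!/8!
= 40320 - 40320 + 20160 - 6720 + 1680 - 336 + 56 - 8 + 1
= 14833

14833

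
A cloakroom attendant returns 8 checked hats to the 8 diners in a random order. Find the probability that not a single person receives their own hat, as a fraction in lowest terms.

2119/5760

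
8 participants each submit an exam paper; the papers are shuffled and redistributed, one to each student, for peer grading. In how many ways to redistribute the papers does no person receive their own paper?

14833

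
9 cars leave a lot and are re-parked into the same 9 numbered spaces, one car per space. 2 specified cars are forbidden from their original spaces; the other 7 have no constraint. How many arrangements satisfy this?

287280

Inclusion-exclusion on the 2 forbidden self-matches:
Σ_{j=0}^{2} (-1)^j C(2,j)(9-j)!
= C(2,0)·9! - C(2,1)·8! + C(2,2)·7!
= 362880 - 80640 + 5040
= 287280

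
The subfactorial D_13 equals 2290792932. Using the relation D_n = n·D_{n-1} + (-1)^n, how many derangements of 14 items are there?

D_14 = 14·2290792932 + 1 = 32071101049.

32071101049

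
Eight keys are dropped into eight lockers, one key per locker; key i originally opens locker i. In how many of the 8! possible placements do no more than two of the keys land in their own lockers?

37085

Sum C(8,i)·!(8-i) for i = 0..2:
  i=0: C(8,0)·!8 = 1·14833 = 14833
  i=1: C(8,1)·!7 = 8·1854 = 14832
  i=2: C(8,2)·!6 = 28·265 = 7420
Total = 37085.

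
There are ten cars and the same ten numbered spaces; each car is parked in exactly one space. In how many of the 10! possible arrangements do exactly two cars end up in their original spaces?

Choose which 2 of the 10 are fixed: C(10,2) = 45.
The other 8 form a derangement: !8 = 14833.
Total: 45 × 14833 = 667485.

667485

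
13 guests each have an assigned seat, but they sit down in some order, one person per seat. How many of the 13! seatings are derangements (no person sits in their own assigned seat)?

2290792932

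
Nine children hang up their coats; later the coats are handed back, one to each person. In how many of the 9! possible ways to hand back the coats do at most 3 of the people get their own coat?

Sum C(9,i)·!(9-i) for i = 0..3:
  i=0: C(9,0)·!9 = 1·133496 = 133496
  i=1: C(9,1)·!8 = 9·14833 = 133497
  i=2: C(9,2)·!7 = 36·1854 = 66744
  i=3: C(9,3)·!6 = 84·265 = 22260
Total = 355997.

355997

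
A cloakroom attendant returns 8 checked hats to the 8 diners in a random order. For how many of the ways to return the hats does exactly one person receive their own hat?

Pick the single fixed position: C(8,1) = 8 ways.
The remaining 7 must be deranged: !7 = 1854.
Total: 8 × 1854 = 14832.

14832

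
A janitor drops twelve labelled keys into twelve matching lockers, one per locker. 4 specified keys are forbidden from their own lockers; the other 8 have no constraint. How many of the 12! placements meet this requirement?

339696000

Inclusion-exclusion on the 4 forbidden self-matches:
Σ_{j=0}^{4} (-1)^j C(4,j)(12-j)!
= C(4,0)·12! - C(4,1)·11! + C(4,2)·10! - C(4,3)·9! + C(4,4)·8!
= 479001600 - 159667200 + 21772800 - 1451520 + 40320
= 339696000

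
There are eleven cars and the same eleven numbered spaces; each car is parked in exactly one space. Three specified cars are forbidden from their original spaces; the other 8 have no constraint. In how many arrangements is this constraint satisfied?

30078720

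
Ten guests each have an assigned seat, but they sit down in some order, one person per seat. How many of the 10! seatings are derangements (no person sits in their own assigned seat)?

1334961

!10 is the nearest integer to 10!/e.
10! = 3628800, and 3628800/e ≈ 1334960.92, so !10 = 1334961.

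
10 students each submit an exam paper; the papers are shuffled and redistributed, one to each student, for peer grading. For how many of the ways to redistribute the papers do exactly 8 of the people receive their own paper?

45

Choose which 8 of the 10 are fixed: C(10,8) = 45.
The other 2 form a derangement: !2 = 1.
Total: 45 × 1 = 45.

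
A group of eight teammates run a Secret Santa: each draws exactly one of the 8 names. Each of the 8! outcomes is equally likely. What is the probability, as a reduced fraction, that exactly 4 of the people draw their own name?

Favorable outcomes: C(8,4)·!4 = 70·9 = 630.
Total outcomes: 8! = 40320.
Probability = 630/40320 = 1/64.

1/64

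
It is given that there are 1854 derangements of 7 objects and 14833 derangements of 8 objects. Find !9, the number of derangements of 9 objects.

133496

!9 = (9-1)·(!8 + !7) = 8·(14833 + 1854) = 8·16687 = 133496.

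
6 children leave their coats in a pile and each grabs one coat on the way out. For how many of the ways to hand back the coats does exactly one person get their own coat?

264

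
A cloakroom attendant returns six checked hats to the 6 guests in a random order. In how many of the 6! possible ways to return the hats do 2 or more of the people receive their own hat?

# with exactly i fixed is C(6,i)·!(6-i); sum over i=2..6:
  i=2: C(6,2)·!4 = 15·9 = 135
  i=3: C(6,3)·!3 = 20·2 = 40
  i=4: C(6,4)·!2 = 15·1 = 15
  i=5: C(6,5)·!1 = 6·0 = 0
  i=6: C(6,6)·!0 = 1·1 = 1
Total = 191.

191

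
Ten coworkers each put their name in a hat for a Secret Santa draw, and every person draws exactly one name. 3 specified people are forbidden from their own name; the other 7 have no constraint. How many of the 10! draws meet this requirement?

2656080

Let A_j be the event that the j-th constrained one is fixed. By inclusion-exclusion over the 3 events:
Σ_{j=0}^{3} (-1)^j C(3,j)(10-j)!
= C(3,0)·10! - C(3,1)·9! + C(3,2)·8! - C(3,3)·7!
= 3628800 - 1088640 + 120960 - 5040
= 2656080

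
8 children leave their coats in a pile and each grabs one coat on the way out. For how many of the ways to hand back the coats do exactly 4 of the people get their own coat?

630

Choose which 4 of the 8 are fixed: C(8,4) = 70.
The other 4 form a derangement: !4 = 9.
Total: 70 × 9 = 630.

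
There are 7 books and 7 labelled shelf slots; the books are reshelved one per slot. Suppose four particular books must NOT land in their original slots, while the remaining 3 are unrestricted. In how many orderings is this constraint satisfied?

2790

Inclusion-exclusion on the 4 forbidden self-matches:
Σ_{j=0}^{4} (-1)^j C(4,j)(7-j)!
= C(4,0)·7! - C(4,1)·6! + C(4,2)·5! - C(4,3)·4! + C(4,4)·3!
= 5040 - 2880 + 720 - 96 + 6
= 2790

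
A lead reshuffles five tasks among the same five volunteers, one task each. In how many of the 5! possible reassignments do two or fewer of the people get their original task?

109

Sum C(5,i)·!(5-i) for i = 0..2:
  i=0: C(5,0)·!5 = 1·44 = 44
  i=1: C(5,1)·!4 = 5·9 = 45
  i=2: C(5,2)·!3 = 10·2 = 20
Total = 109.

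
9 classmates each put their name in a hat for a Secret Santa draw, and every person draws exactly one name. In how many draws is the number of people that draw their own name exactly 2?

66744

Choose which 2 of the 9 are fixed: C(9,2) = 36.
The other 7 form a derangement: !7 = 1854.
Total: 36 × 1854 = 66744.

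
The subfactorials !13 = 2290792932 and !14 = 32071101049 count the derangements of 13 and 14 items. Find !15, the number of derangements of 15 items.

!15 = (15-1)·(!14 + !13) = 14·(32071101049 + 2290792932) = 14·34361893981 = 481066515734.

481066515734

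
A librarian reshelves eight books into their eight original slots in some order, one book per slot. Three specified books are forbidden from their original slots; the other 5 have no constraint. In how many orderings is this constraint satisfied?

Let A_j be the event that the j-th constrained one is fixed. By inclusion-exclusion over the 3 events:
Σ_{j=0}^{3} (-1)^j C(3,j)(8-j)!
= C(3,0)·8! - C(3,1)·7! + C(3,2)·6! - C(3,3)·5!
= 40320 - 15120 + 2160 - 120
= 27240

27240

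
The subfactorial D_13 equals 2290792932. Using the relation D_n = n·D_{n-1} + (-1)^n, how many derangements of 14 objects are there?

D_14 = 14·2290792932 + 1 = 32071101049.

32071101049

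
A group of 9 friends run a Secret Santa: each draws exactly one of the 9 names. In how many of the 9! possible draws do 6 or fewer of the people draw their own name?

362843

# with exactly i fixed is C(9,i)·!(9-i); sum over i=0..6:
  i=0: C(9,0)·!9 = 1·133496 = 133496
  i=1: C(9,1)·!8 = 9·14833 = 133497
  i=2: C(9,2)·!7 = 36·1854 = 66744
  i=3: C(9,3)·!6 = 84·265 = 22260
  i=4: C(9,4)·!5 = 126·44 = 5544
  i=5: C(9,5)·!4 = 126·9 = 1134
  i=6: C(9,6)·!3 = 84·2 = 168
Total = 362843.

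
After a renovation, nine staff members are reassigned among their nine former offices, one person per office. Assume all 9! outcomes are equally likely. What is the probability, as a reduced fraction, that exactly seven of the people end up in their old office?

1/10080

Favorable outcomes: C(9,7)·!2 = 36·1 = 36.
Total outcomes: 9! = 362880.
Probability = 36/362880 = 1/10080.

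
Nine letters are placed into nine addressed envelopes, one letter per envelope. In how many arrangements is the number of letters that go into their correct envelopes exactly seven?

36

Pick the 7 fixed positions: C(9,7) = 36 ways.
The other 2 form a derangement: !2 = 1.
Total: 36 × 1 = 36.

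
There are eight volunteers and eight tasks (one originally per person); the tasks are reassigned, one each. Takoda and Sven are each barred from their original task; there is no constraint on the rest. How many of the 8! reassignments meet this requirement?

30960

Inclusion-exclusion on the 2 forbidden self-matches:
Σ_{j=0}^{2} (-1)^j C(2,j)(8-j)!
= C(2,0)·8! - C(2,1)·7! + C(2,2)·6!
= 40320 - 10080 + 720
= 30960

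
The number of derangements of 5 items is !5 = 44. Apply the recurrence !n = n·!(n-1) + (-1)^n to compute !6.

265

!6 = 6·44 + 1 = 265.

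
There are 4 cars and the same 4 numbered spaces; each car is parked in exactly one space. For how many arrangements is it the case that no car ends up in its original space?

9

Use !n = n·!(n-1) + (-1)^n.
!4 = 4·2 + 1 = 9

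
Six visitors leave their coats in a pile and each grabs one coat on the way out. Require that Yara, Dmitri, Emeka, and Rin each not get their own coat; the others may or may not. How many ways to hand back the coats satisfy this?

362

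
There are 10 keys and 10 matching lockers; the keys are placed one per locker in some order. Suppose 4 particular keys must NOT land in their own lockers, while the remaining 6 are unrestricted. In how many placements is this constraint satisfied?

2399760

Inclusion-exclusion on the 4 forbidden self-matches:
Σ_{j=0}^{4} (-1)^j C(4,j)(10-j)!
= C(4,0)·10! - C(4,1)·9! + C(4,2)·8! - C(4,3)·7! + C(4,4)·6!
= 3628800 - 1451520 + 241920 - 20160 + 720
= 2399760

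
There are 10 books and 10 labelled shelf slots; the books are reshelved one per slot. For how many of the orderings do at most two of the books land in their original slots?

# with exactly i fixed is C(10,i)·!(10-i); sum over i=0..2:
  i=0: C(10,0)·!10 = 1·1334961 = 1334961
  i=1: C(10,1)·!9 = 10·133496 = 1334960
  i=2: C(10,2)·!8 = 45·14833 = 667485
Total = 3337406.

3337406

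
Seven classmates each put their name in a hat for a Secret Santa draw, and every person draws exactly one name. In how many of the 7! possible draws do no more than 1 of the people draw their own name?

3709

Sum C(7,i)·!(7-i) for i = 0..1:
  i=0: C(7,0)·!7 = 1·1854 = 1854
  i=1: C(7,1)·!6 = 7·265 = 1855
Total = 3709.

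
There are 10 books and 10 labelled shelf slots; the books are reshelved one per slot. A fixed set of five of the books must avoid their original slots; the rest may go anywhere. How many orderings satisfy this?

Let A_j be the event that the j-th constrained one is fixed. By inclusion-exclusion over the 5 events:
Σ_{j=0}^{5} (-1)^j C(5,j)(10-j)!
= C(5,0)·10! - C(5,1)·9! + C(5,2)·8! - C(5,3)·7! + C(5,4)·6! - C(5,5)·5!
= 3628800 - 1814400 + 403200 - 50400 + 3600 - 120
= 2170680

2170680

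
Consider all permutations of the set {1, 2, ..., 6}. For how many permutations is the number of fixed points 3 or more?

# with exactly i fixed is C(6,i)·!(6-i); sum over i=3..6:
  i=3: C(6,3)·!3 = 20·2 = 40
  i=4: C(6,4)·!2 = 15·1 = 15
  i=5: C(6,5)·!1 = 6·0 = 0
  i=6: C(6,6)·!0 = 1·1 = 1
Total = 56.

56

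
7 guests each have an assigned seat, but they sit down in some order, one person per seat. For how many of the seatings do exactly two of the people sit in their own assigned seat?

Choose which 2 of the 7 are fixed: C(7,2) = 21.
The remaining 5 must be deranged: !5 = 44.
Total: 21 × 44 = 924.

924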